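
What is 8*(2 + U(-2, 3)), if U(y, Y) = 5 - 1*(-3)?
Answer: 80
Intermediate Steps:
U(y, Y) = 8 (U(y, Y) = 5 + 3 = 8)
8*(2 + U(-2, 3)) = 8*(2 + 8) = 8*10 = 80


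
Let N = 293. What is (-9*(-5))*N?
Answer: 13185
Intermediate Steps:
(-9*(-5))*N = -9*(-5)*293 = 45*293 = 13185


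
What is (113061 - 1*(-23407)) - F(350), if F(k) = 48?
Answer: 136420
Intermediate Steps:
(113061 - 1*(-23407)) - F(350) = (113061 - 1*(-23407)) - 1*48 = (113061 + 23407) - 48 = 136468 - 48 = 136420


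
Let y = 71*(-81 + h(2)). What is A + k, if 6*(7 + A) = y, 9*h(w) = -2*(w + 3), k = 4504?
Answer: 190369/54 ≈ 3525.4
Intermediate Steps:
h(w) = -2/3 - 2*w/9 (h(w) = (-2*(w + 3))/9 = (-2*(3 + w))/9 = (-6 - 2*w)/9 = -2/3 - 2*w/9)
y = -52469/9 (y = 71*(-81 + (-2/3 - 2/9*2)) = 71*(-81 + (-2/3 - 4/9)) = 71*(-81 - 10/9) = 71*(-739/9) = -52469/9 ≈ -5829.9)
A = -52847/54 (A = -7 + (1/6)*(-52469/9) = -7 - 52469/54 = -52847/54 ≈ -978.65)
A + k = -52847/54 + 4504 = 190369/54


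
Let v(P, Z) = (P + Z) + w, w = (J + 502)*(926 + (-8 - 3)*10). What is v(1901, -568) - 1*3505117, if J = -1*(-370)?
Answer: -2792232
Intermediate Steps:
J = 370
w = 711552 (w = (370 + 502)*(926 + (-8 - 3)*10) = 872*(926 - 11*10) = 872*(926 - 110) = 872*816 = 711552)
v(P, Z) = 711552 + P + Z (v(P, Z) = (P + Z) + 711552 = 711552 + P + Z)
v(1901, -568) - 1*3505117 = (711552 + 1901 - 568) - 1*3505117 = 712885 - 3505117 = -2792232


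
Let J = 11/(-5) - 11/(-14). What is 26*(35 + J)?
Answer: 30563/35 ≈ 873.23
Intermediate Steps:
J = -99/70 (J = 11*(-1/5) - 11*(-1/14) = -11/5 + 11/14 = -99/70 ≈ -1.4143)
26*(35 + J) = 26*(35 - 99/70) = 26*(2351/70) = 30563/35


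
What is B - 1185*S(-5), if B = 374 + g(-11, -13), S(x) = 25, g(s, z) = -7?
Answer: -29258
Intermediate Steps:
B = 367 (B = 374 - 7 = 367)
B - 1185*S(-5) = 367 - 1185*25 = 367 - 29625 = -29258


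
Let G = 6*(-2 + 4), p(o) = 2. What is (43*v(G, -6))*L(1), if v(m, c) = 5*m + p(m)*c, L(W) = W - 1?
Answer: 0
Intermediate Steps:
L(W) = -1 + W
G = 12 (G = 6*2 = 12)
v(m, c) = 2*c + 5*m (v(m, c) = 5*m + 2*c = 2*c + 5*m)
(43*v(G, -6))*L(1) = (43*(2*(-6) + 5*12))*(-1 + 1) = (43*(-12 + 60))*0 = (43*48)*0 = 2064*0 = 0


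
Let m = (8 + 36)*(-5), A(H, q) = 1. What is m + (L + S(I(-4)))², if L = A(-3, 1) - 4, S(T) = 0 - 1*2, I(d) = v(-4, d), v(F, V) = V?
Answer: -195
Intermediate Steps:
I(d) = d
S(T) = -2 (S(T) = 0 - 2 = -2)
m = -220 (m = 44*(-5) = -220)
L = -3 (L = 1 - 4 = -3)
m + (L + S(I(-4)))² = -220 + (-3 - 2)² = -220 + (-5)² = -220 + 25 = -195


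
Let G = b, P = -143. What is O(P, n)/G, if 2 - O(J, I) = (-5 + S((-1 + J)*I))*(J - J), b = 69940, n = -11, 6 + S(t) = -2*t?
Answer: 1/34970 ≈ 2.8596e-5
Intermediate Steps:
S(t) = -6 - 2*t
O(J, I) = 2 (O(J, I) = 2 - (-5 + (-6 - 2*(-1 + J)*I))*(J - J) = 2 - (-5 + (-6 - 2*I*(-1 + J)))*0 = 2 - (-11 - 2*I*(-1 + J))*0 = 2 - 1*0 = 2 + 0 = 2)
G = 69940
O(P, n)/G = 2/69940 = 2*(1/69940) = 1/34970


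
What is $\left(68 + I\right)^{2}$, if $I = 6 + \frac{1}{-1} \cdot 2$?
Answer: $5184$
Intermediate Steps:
$I = 4$ ($I = 6 - 2 = 4$)
$\left(68 + I\right)^{2} = \left(68 + 4\right)^{2} = 72^{2} = 5184$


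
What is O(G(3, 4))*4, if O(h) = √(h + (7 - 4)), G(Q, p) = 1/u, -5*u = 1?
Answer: 4*I*√2 ≈ 5.6569*I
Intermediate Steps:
u = -⅕ (u = -⅕*1 = -⅕ ≈ -0.20000)
G(Q, p) = -5 (G(Q, p) = 1/(-⅕) = -5)
O(h) = √(3 + h) (O(h) = √(h + 3) = √(3 + h))
O(G(3, 4))*4 = √(3 - 5)*4 = √(-2)*4 = (I*√2)*4 = 4*I*√2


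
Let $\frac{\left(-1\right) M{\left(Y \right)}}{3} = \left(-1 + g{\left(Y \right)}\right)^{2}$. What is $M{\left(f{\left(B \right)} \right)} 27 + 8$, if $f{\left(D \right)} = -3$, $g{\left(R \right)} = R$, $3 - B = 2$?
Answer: $-1288$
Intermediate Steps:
$B = 1$ ($B = 3 - 2 = 1$)
$M{\left(Y \right)} = - 3 \left(-1 + Y\right)^{2}$
$M{\left(f{\left(B \right)} \right)} 27 + 8 = - 3 \left(-1 - 3\right)^{2} \cdot 27 + 8 = - 3 \left(-4\right)^{2} \cdot 27 + 8 = \left(-3\right) 16 \cdot 27 + 8 = \left(-48\right) 27 + 8 = -1296 + 8 = -1288$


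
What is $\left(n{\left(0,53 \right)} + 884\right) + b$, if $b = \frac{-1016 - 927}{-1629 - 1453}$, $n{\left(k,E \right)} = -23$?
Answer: $\frac{39635}{46} \approx 861.63$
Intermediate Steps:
$b = \frac{29}{46}$ ($b = - \frac{1943}{-3082} = \left(-1943\right) \left(- \frac{1}{3082}\right) = \frac{29}{46} \approx 0.63043$)
$\left(n{\left(0,53 \right)} + 884\right) + b = \left(-23 + 884\right) + \frac{29}{46} = 861 + \frac{29}{46} = \frac{39635}{46}$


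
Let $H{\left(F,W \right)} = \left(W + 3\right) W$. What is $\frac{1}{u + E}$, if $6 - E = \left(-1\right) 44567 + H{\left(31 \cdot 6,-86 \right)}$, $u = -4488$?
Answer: $\frac{1}{32947} \approx 3.0352 \cdot 10^{-5}$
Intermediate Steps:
$H{\left(F,W \right)} = W \left(3 + W\right)$ ($H{\left(F,W \right)} = \left(3 + W\right) W = W \left(3 + W\right)$)
$E = 37435$ ($E = 6 - \left(\left(-1\right) 44567 - 86 \left(3 - 86\right)\right) = 6 - \left(-44567 - -7138\right) = 6 - \left(-44567 + 7138\right) = 6 - -37429 = 6 + 37429 = 37435$)
$\frac{1}{u + E} = \frac{1}{-4488 + 37435} = \frac{1}{32947}$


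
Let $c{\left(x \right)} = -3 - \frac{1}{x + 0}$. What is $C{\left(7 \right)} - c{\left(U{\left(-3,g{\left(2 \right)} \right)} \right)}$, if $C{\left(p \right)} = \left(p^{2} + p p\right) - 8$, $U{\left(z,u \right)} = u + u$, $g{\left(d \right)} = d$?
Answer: $\frac{373}{4} \approx 93.25$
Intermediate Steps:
$U{\left(z,u \right)} = 2 u$
$c{\left(x \right)} = -3 - \frac{1}{x}$
$C{\left(p \right)} = -8 + 2 p^{2}$ ($C{\left(p \right)} = \left(p^{2} + p^{2}\right) - 8 = 2 p^{2} - 8 = -8 + 2 p^{2}$)
$C{\left(7 \right)} - c{\left(U{\left(-3,g{\left(2 \right)} \right)} \right)} = \left(-8 + 2 \cdot 7^{2}\right) - \left(-3 - \frac{1}{2 \cdot 2}\right) = \left(-8 + 2 \cdot 49\right) - \left(-3 - \frac{1}{4}\right) = \left(-8 + 98\right) - \left(-3 - \frac{1}{4}\right) = 90 - \left(-3 - \frac{1}{4}\right) = 90 - - \frac{13}{4} = 90 + \frac{13}{4} = \frac{373}{4}$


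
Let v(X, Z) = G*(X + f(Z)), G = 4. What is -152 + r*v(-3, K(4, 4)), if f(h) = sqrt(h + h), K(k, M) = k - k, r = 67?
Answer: -956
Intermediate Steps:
K(k, M) = 0
f(h) = sqrt(2)*sqrt(h) (f(h) = sqrt(2*h) = sqrt(2)*sqrt(h))
v(X, Z) = 4*X + 4*sqrt(2)*sqrt(Z) (v(X, Z) = 4*(X + sqrt(2)*sqrt(Z)) = 4*X + 4*sqrt(2)*sqrt(Z))
-152 + r*v(-3, K(4, 4)) = -152 + 67*(4*(-3) + 4*sqrt(2)*sqrt(0)) = -152 + 67*(-12 + 4*sqrt(2)*0) = -152 + 67*(-12 + 0) = -152 + 67*(-12) = -152 - 804 = -956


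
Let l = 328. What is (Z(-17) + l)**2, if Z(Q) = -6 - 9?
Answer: 97969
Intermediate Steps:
Z(Q) = -15
(Z(-17) + l)**2 = (-15 + 328)**2 = 313**2 = 97969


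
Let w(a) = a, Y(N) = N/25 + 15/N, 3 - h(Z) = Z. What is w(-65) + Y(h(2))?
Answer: -1249/25 ≈ -49.960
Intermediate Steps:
h(Z) = 3 - Z
Y(N) = 15/N + N/25 (Y(N) = N*(1/25) + 15/N = N/25 + 15/N = 15/N + N/25)
w(-65) + Y(h(2)) = -65 + (15/(3 - 1*2) + (3 - 1*2)/25) = -65 + (15/(3 - 2) + (3 - 2)/25) = -65 + (15/1 + (1/25)*1) = -65 + (15*1 + 1/25) = -65 + (15 + 1/25) = -65 + 376/25 = -1249/25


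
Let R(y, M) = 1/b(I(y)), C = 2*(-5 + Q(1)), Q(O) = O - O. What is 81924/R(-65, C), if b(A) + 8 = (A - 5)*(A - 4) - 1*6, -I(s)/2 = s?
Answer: 1289156064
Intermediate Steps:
I(s) = -2*s
Q(O) = 0
C = -10 (C = 2*(-5 + 0) = 2*(-5) = -10)
b(A) = -14 + (-5 + A)*(-4 + A) (b(A) = -8 + ((A - 5)*(A - 4) - 1*6) = -8 + ((-5 + A)*(-4 + A) - 6) = -8 + (-6 + (-5 + A)*(-4 + A)) = -14 + (-5 + A)*(-4 + A))
R(y, M) = 1/(6 + 4*y**2 + 18*y) (R(y, M) = 1/(6 + (-2*y)**2 - (-18)*y) = 1/(6 + 4*y**2 + 18*y))
81924/R(-65, C) = 81924/((1/(2*(3 + 2*(-65)**2 + 9*(-65))))) = 81924/((1/(2*(3 + 2*4225 - 585)))) = 81924/((1/(2*(3 + 8450 - 585)))) = 81924/(((1/2)/7868)) = 81924/(((1/2)*(1/7868))) = 81924/(1/15736) = 81924*15736 = 1289156064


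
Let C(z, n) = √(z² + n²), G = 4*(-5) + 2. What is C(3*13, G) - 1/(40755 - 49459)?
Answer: 1/8704 + 3*√205 ≈ 42.954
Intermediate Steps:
G = -18 (G = -20 + 2 = -18)
C(z, n) = √(n² + z²)
C(3*13, G) - 1/(40755 - 49459) = √((-18)² + (3*13)²) - 1/(40755 - 49459) = √(324 + 39²) - 1/(-8704) = √(324 + 1521) - 1*(-1/8704) = √1845 + 1/8704 = 3*√205 + 1/8704 = 1/8704 + 3*√205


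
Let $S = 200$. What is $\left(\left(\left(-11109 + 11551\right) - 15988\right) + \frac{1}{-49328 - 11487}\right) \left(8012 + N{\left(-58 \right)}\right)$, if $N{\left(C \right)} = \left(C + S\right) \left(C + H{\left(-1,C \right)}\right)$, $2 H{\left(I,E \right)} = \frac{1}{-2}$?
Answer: $\frac{490678165329}{121630} \approx 4.0342 \cdot 10^{6}$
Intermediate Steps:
$H{\left(I,E \right)} = - \frac{1}{4}$ ($H{\left(I,E \right)} = \frac{1}{2 \left(-2\right)} = \frac{1}{2} \left(- \frac{1}{2}\right) = - \frac{1}{4}$)
$N{\left(C \right)} = \left(200 + C\right) \left(- \frac{1}{4} + C\right)$ ($N{\left(C \right)} = \left(C + 200\right) \left(C - \frac{1}{4}\right) = \left(200 + C\right) \left(- \frac{1}{4} + C\right)$)
$\left(\left(\left(-11109 + 11551\right) - 15988\right) + \frac{1}{-49328 - 11487}\right) \left(8012 + N{\left(-58 \right)}\right) = \left(\left(\left(-11109 + 11551\right) - 15988\right) + \frac{1}{-49328 - 11487}\right) \left(8012 + \left(-50 + \left(-58\right)^{2} + \frac{799}{4} \left(-58\right)\right)\right) = \left(\left(442 - 15988\right) + \frac{1}{-60815}\right) \left(8012 - \frac{16543}{2}\right) = \left(-15546 - \frac{1}{60815}\right) \left(8012 - \frac{16543}{2}\right) = \left(- \frac{945429991}{60815}\right) \left(- \frac{519}{2}\right) = \frac{490678165329}{121630}$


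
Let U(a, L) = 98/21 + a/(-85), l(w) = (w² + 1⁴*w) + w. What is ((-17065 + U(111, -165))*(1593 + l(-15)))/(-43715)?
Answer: 2593027928/3715775 ≈ 697.84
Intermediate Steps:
l(w) = w² + 2*w (l(w) = (w² + 1*w) + w = (w² + w) + w = (w + w²) + w = w² + 2*w)
U(a, L) = 14/3 - a/85 (U(a, L) = 98*(1/21) + a*(-1/85) = 14/3 - a/85)
((-17065 + U(111, -165))*(1593 + l(-15)))/(-43715) = ((-17065 + (14/3 - 1/85*111))*(1593 - 15*(2 - 15)))/(-43715) = ((-17065 + (14/3 - 111/85))*(1593 - 15*(-13)))*(-1/43715) = ((-17065 + 857/255)*(1593 + 195))*(-1/43715) = -4350718/255*1788*(-1/43715) = -2593027928/85*(-1/43715) = 2593027928/3715775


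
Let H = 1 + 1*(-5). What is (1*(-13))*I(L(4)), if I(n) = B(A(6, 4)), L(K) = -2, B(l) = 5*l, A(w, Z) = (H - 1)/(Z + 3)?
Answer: 325/7 ≈ 46.429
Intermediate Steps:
H = -4 (H = 1 - 5 = -4)
A(w, Z) = -5/(3 + Z) (A(w, Z) = (-4 - 1)/(Z + 3) = -5/(3 + Z))
I(n) = -25/7 (I(n) = 5*(-5/(3 + 4)) = 5*(-5/7) = -25/7)
(1*(-13))*I(L(4)) = (1*(-13))*(-25/7) = -13*(-25/7) = 325/7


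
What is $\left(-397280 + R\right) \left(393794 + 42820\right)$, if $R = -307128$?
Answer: $-307554394512$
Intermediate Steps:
$\left(-397280 + R\right) \left(393794 + 42820\right) = \left(-397280 - 307128\right) \left(393794 + 42820\right) = \left(-704408\right) 436614 = -307554394512$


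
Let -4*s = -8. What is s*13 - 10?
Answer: 16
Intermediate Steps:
s = 2 (s = -1/4*(-8) = 2)
s*13 - 10 = 2*13 - 10 = 26 - 10 = 16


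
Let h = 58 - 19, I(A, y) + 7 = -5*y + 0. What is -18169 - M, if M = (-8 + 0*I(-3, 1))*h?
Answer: -17857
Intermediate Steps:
I(A, y) = -7 - 5*y (I(A, y) = -7 + (-5*y + 0) = -7 - 5*y)
h = 39
M = -312 (M = (-8 + 0*(-7 - 5*1))*39 = (-8 + 0*(-7 - 5))*39 = (-8 + 0*(-12))*39 = (-8 + 0)*39 = -8*39 = -312)
-18169 - M = -18169 - 1*(-312) = -18169 + 312 = -17857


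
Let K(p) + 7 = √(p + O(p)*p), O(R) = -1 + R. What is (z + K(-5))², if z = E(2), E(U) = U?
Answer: 0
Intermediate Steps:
z = 2
K(p) = -7 + √(p + p*(-1 + p)) (K(p) = -7 + √(p + (-1 + p)*p) = -7 + √(p + p*(-1 + p)))
(z + K(-5))² = (2 + (-7 + √((-5)²)))² = (2 + (-7 + √25))² = (2 + (-7 + 5))² = (2 - 2)² = 0² = 0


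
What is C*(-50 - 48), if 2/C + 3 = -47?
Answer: 98/25 ≈ 3.9200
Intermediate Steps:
C = -1/25 (C = 2/(-3 - 47) = 2/(-50) = 2*(-1/50) = -1/25 ≈ -0.040000)
C*(-50 - 48) = -(-50 - 48)/25 = -1/25*(-98) = 98/25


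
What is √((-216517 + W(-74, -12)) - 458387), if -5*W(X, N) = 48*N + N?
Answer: 2*I*√4217415/5 ≈ 821.45*I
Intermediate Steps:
W(X, N) = -49*N/5 (W(X, N) = -(48*N + N)/5 = -49*N/5)
√((-216517 + W(-74, -12)) - 458387) = √((-216517 - 49/5*(-12)) - 458387) = √((-216517 + 588/5) - 458387) = √(-1081997/5 - 458387) = √(-3373932/5) = 2*I*√4217415/5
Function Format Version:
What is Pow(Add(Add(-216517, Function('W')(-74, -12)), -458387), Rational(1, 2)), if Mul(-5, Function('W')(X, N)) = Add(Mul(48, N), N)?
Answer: Mul(Rational(2, 5), I, Pow(4217415, Rational(1, 2))) ≈ Mul(821.45, I)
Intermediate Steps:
Function('W')(X, N) = Mul(Rational(-49, 5), N) (Function('W')(X, N) = Mul(Rational(-1, 5), Add(Mul(48, N), N)) = Mul(Rational(-1, 5), Mul(49, N)) = Mul(Rational(-49, 5), N))
Pow(Add(Add(-216517, Function('W')(-74, -12)), -458387), Rational(1, 2)) = Pow(Add(Add(-216517, Mul(Rational(-49, 5), -12)), -458387), Rational(1, 2)) = Pow(Add(Add(-216517, Rational(588, 5)), -458387), Rational(1, 2)) = Pow(Add(Rational(-1081997, 5), -458387), Rational(1, 2)) = Pow(Rational(-3373932, 5), Rational(1, 2)) = Mul(Rational(2, 5), I, Pow(4217415, Rational(1, 2)))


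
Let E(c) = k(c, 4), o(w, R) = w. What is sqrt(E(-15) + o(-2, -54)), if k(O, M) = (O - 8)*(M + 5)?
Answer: I*sqrt(209) ≈ 14.457*I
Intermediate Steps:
k(O, M) = (-8 + O)*(5 + M)
E(c) = -72 + 9*c (E(c) = -40 - 8*4 + 5*c + 4*c = -40 - 32 + 5*c + 4*c = -72 + 9*c)
sqrt(E(-15) + o(-2, -54)) = sqrt((-72 + 9*(-15)) - 2) = sqrt((-72 - 135) - 2) = sqrt(-207 - 2) = sqrt(-209) = I*sqrt(209)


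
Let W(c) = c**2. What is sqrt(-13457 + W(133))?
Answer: 46*sqrt(2) ≈ 65.054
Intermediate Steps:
sqrt(-13457 + W(133)) = sqrt(-13457 + 133**2) = sqrt(-13457 + 17689) = sqrt(4232) = 46*sqrt(2)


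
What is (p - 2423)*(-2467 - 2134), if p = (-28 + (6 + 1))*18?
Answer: 12887401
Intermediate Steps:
p = -378 (p = (-28 + 7)*18 = -21*18 = -378)
(p - 2423)*(-2467 - 2134) = (-378 - 2423)*(-2467 - 2134) = -2801*(-4601) = 12887401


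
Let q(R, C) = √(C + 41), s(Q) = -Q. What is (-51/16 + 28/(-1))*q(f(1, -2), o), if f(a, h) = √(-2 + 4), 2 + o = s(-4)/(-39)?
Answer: -499*√59163/624 ≈ -194.51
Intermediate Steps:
o = -82/39 (o = -2 - 1*(-4)/(-39) = -2 + 4*(-1/39) = -2 - 4/39 = -82/39 ≈ -2.1026)
f(a, h) = √2
q(R, C) = √(41 + C)
(-51/16 + 28/(-1))*q(f(1, -2), o) = (-51/16 + 28/(-1))*√(41 - 82/39) = (-51*1/16 + 28*(-1))*√(1517/39) = (-51/16 - 28)*(√59163/39) = -499*√59163/624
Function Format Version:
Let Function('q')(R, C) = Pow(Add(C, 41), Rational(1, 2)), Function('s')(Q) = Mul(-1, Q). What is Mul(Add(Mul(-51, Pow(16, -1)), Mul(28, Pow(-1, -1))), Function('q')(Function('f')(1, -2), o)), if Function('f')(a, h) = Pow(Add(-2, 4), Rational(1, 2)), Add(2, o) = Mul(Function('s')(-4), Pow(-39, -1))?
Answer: Mul(Rational(-499, 624), Pow(59163, Rational(1, 2))) ≈ -194.51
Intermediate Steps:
o = Rational(-82, 39) (o = Add(-2, Mul(Mul(-1, -4), Pow(-39, -1))) = Add(-2, Mul(4, Rational(-1, 39))) = Add(-2, Rational(-4, 39)) = Rational(-82, 39) ≈ -2.1026)
Function('f')(a, h) = Pow(2, Rational(1, 2))
Function('q')(R, C) = Pow(Add(41, C), Rational(1, 2))
Mul(Add(Mul(-51, Pow(16, -1)), Mul(28, Pow(-1, -1))), Function('q')(Function('f')(1, -2), o)) = Mul(Add(Mul(-51, Pow(16, -1)), Mul(28, Pow(-1, -1))), Pow(Add(41, Rational(-82, 39)), Rational(1, 2))) = Mul(Add(Mul(-51, Rational(1, 16)), Mul(28, -1)), Pow(Rational(1517, 39), Rational(1, 2))) = Mul(Add(Rational(-51, 16), -28), Mul(Rational(1, 39), Pow(59163, Rational(1, 2)))) = Mul(Rational(-499, 16), Mul(Rational(1, 39), Pow(59163, Rational(1, 2)))) = Mul(Rational(-499, 624), Pow(59163, Rational(1, 2)))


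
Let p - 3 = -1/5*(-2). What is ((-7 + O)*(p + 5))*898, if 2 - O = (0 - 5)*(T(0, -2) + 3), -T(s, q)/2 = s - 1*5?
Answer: 452592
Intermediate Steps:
T(s, q) = 10 - 2*s (T(s, q) = -2*(s - 1*5) = -2*(s - 5) = -2*(-5 + s) = 10 - 2*s)
O = 67 (O = 2 - (0 - 5)*((10 - 2*0) + 3) = 2 - (-5)*((10 + 0) + 3) = 2 - (-5)*(10 + 3) = 2 - (-5)*13 = 2 - 1*(-65) = 2 + 65 = 67)
p = 17/5 (p = 3 - 1/5*(-2) = 3 - 1*⅕*(-2) = 3 - ⅕*(-2) = 3 + ⅖ = 17/5 ≈ 3.4000)
((-7 + O)*(p + 5))*898 = ((-7 + 67)*(17/5 + 5))*898 = (60*(42/5))*898 = 504*898 = 452592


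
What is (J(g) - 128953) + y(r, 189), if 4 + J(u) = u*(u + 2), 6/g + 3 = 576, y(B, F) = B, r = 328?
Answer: -4692513781/36481 ≈ -1.2863e+5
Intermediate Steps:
g = 2/191 (g = 6/(-3 + 576) = 6/573 = 6*(1/573) = 2/191 ≈ 0.010471)
J(u) = -4 + u*(2 + u) (J(u) = -4 + u*(u + 2) = -4 + u*(2 + u))
(J(g) - 128953) + y(r, 189) = ((-4 + (2/191)² + 2*(2/191)) - 128953) + 328 = ((-4 + 4/36481 + 4/191) - 128953) + 328 = (-145156/36481 - 128953) + 328 = -4704479549/36481 + 328 = -4692513781/36481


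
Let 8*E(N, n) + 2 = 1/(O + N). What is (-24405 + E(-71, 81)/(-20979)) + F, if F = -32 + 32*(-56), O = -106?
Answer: -779165598101/29706264 ≈ -26229.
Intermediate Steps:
E(N, n) = -¼ + 1/(8*(-106 + N))
F = -1824 (F = -32 - 1792 = -1824)
(-24405 + E(-71, 81)/(-20979)) + F = (-24405 + ((213 - 2*(-71))/(8*(-106 - 71)))/(-20979)) - 1824 = (-24405 + ((⅛)*(213 + 142)/(-177))*(-1/20979)) - 1824 = (-24405 + ((⅛)*(-1/177)*355)*(-1/20979)) - 1824 = (-24405 - 355/1416*(-1/20979)) - 1824 = (-24405 + 355/29706264) - 1824 = -724981372565/29706264 - 1824 = -779165598101/29706264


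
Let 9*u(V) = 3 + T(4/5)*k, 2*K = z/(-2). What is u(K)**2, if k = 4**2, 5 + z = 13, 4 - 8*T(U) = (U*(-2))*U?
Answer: 12769/5625 ≈ 2.2700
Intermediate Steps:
T(U) = 1/2 + U**2/4 (T(U) = 1/2 - U*(-2)*U/8 = 1/2 - (-2*U)*U/8 = 1/2 - (-1)*U**2/4 = 1/2 + U**2/4)
z = 8 (z = -5 + 13 = 8)
k = 16
K = -2 (K = (8/(-2))/2 = (8*(-1/2))/2 = (1/2)*(-4) = -2)
u(V) = 113/75 (u(V) = (3 + (1/2 + (4/5)**2/4)*16)/9 = (3 + (1/2 + (1/4)*(16/25))*16)/9 = (3 + (1/2 + 4/25)*16)/9 = (3 + (33/50)*16)/9 = (3 + 264/25)/9 = (1/9)*(339/25) = 113/75)
u(K)**2 = (113/75)**2 = 12769/5625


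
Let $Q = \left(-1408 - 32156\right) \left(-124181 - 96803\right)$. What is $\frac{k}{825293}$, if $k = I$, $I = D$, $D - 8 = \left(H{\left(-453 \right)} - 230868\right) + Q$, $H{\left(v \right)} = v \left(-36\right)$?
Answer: $\frac{7416892424}{825293} \approx 8987.0$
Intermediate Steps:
$Q = 7417106976$ ($Q = \left(-33564\right) \left(-220984\right) = 7417106976$)
$H{\left(v \right)} = - 36 v$
$D = 7416892424$ ($D = 8 + \left(\left(\left(-36\right) \left(-453\right) - 230868\right) + 7417106976\right) = 8 + \left(\left(16308 - 230868\right) + 7417106976\right) = 8 + \left(-214560 + 7417106976\right) = 8 + 7416892416 = 7416892424$)
$I = 7416892424$
$k = 7416892424$
$\frac{k}{825293} = \frac{7416892424}{825293}$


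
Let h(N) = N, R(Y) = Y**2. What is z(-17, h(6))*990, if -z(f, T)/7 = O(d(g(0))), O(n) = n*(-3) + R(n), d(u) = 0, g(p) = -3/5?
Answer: 0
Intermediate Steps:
g(p) = -3/5 (g(p) = -3*1/5 = -3/5)
O(n) = n**2 - 3*n (O(n) = n*(-3) + n**2 = -3*n + n**2 = n**2 - 3*n)
z(f, T) = 0 (z(f, T) = -0*(-3 + 0) = -0*(-3) = -7*0 = 0)
z(-17, h(6))*990 = 0*990 = 0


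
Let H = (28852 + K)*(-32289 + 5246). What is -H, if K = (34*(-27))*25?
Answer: 159607786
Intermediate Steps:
K = -22950 (K = -918*25 = -22950)
H = -159607786 (H = (28852 - 22950)*(-32289 + 5246) = 5902*(-27043) = -159607786)
-H = -1*(-159607786) = 159607786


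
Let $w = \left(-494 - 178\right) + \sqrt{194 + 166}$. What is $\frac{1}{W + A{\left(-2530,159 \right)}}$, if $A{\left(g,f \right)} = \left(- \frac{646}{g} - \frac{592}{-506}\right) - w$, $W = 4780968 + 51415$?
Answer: $\frac{3866988859085}{18689375351662478942} + \frac{4800675 \sqrt{10}}{18689375351662478942} \approx 2.0691 \cdot 10^{-7}$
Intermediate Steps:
$W = 4832383$
$w = -672 + 6 \sqrt{10}$ ($w = -672 + \sqrt{360} = -672 + 6 \sqrt{10} \approx -653.03$)
$A{\left(g,f \right)} = \frac{170312}{253} - \frac{646}{g} - 6 \sqrt{10}$ ($A{\left(g,f \right)} = \left(- \frac{646}{g} - \frac{592}{-506}\right) - \left(-672 + 6 \sqrt{10}\right) = \left(- \frac{646}{g} - - \frac{296}{253}\right) + \left(672 - 6 \sqrt{10}\right) = \left(- \frac{646}{g} + \frac{296}{253}\right) + \left(672 - 6 \sqrt{10}\right) = \left(\frac{296}{253} - \frac{646}{g}\right) + \left(672 - 6 \sqrt{10}\right) = \frac{170312}{253} - \frac{646}{g} - 6 \sqrt{10}$)
$\frac{1}{W + A{\left(-2530,159 \right)}} = \frac{1}{4832383 - \left(- \frac{170312}{253} - \frac{323}{1265} + 6 \sqrt{10}\right)} = \frac{1}{4832383 - \left(- \frac{851883}{1265} + 6 \sqrt{10}\right)} = \frac{1}{4832383 + \left(\frac{170312}{253} + \frac{323}{1265} - 6 \sqrt{10}\right)} = \frac{1}{4832383 + \left(\frac{851883}{1265} - 6 \sqrt{10}\right)} = \frac{1}{\frac{6113816378}{1265} - 6 \sqrt{10}}$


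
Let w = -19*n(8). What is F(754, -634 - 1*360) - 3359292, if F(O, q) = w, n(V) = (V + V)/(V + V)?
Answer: -3359311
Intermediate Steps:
n(V) = 1 (n(V) = (2*V)/((2*V)) = (2*V)*(1/(2*V)) = 1)
w = -19 (w = -19*1 = -19)
F(O, q) = -19
F(754, -634 - 1*360) - 3359292 = -19 - 3359292 = -3359311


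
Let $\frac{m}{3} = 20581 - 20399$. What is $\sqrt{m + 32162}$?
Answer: $2 \sqrt{8177} \approx 180.85$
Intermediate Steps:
$m = 546$ ($m = 3 \left(20581 - 20399\right) = 3 \cdot 182 = 546$)
$\sqrt{m + 32162} = \sqrt{546 + 32162} = \sqrt{32708} = 2 \sqrt{8177}$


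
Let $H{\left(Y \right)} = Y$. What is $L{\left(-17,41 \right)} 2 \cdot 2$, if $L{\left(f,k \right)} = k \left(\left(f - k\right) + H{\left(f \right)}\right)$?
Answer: $-12300$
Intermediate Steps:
$L{\left(f,k \right)} = k \left(- k + 2 f\right)$ ($L{\left(f,k \right)} = k \left(\left(f - k\right) + f\right) = k \left(- k + 2 f\right)$)
$L{\left(-17,41 \right)} 2 \cdot 2 = 41 \left(\left(-1\right) 41 + 2 \left(-17\right)\right) 2 \cdot 2 = 41 \left(-41 - 34\right) 4 = 41 \left(-75\right) 4 = \left(-3075\right) 4 = -12300$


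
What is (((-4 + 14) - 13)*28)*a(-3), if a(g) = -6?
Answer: 504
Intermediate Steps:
(((-4 + 14) - 13)*28)*a(-3) = (((-4 + 14) - 13)*28)*(-6) = ((10 - 13)*28)*(-6) = -3*28*(-6) = -84*(-6) = 504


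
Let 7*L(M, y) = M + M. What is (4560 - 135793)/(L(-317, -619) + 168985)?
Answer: -918631/1182261 ≈ -0.77701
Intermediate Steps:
L(M, y) = 2*M/7 (L(M, y) = (M + M)/7 = (2*M)/7 = 2*M/7)
(4560 - 135793)/(L(-317, -619) + 168985) = (4560 - 135793)/((2/7)*(-317) + 168985) = -131233/(-634/7 + 168985) = -131233/1182261/7 = -131233*7/1182261 = -918631/1182261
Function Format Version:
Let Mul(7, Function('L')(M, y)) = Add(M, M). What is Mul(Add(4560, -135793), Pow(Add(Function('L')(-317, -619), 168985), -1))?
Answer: Rational(-918631, 1182261) ≈ -0.77701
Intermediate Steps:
Function('L')(M, y) = Mul(Rational(2, 7), M) (Function('L')(M, y) = Mul(Rational(1, 7), Add(M, M)) = Mul(Rational(1, 7), Mul(2, M)) = Mul(Rational(2, 7), M))
Mul(Add(4560, -135793), Pow(Add(Function('L')(-317, -619), 168985), -1)) = Mul(Add(4560, -135793), Pow(Add(Mul(Rational(2, 7), -317), 168985), -1)) = Mul(-131233, Pow(Add(Rational(-634, 7), 168985), -1)) = Mul(-131233, Pow(Rational(1182261, 7), -1)) = Mul(-131233, Rational(7, 1182261)) = Rational(-918631, 1182261)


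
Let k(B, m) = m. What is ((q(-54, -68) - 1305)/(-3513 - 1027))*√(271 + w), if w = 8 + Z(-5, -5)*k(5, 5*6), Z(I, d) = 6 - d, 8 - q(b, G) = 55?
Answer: 338*√609/1135 ≈ 7.3490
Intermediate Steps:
q(b, G) = -47 (q(b, G) = 8 - 1*55 = 8 - 55 = -47)
w = 338 (w = 8 + (6 - 1*(-5))*(5*6) = 8 + (6 + 5)*30 = 8 + 11*30 = 8 + 330 = 338)
((q(-54, -68) - 1305)/(-3513 - 1027))*√(271 + w) = ((-47 - 1305)/(-3513 - 1027))*√(271 + 338) = (-1352/(-4540))*√609 = (-1352*(-1/4540))*√609 = 338*√609/1135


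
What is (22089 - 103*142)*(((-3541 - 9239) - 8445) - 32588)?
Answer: -401606419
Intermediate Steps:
(22089 - 103*142)*(((-3541 - 9239) - 8445) - 32588) = (22089 - 14626)*((-12780 - 8445) - 32588) = 7463*(-21225 - 32588) = 7463*(-53813) = -401606419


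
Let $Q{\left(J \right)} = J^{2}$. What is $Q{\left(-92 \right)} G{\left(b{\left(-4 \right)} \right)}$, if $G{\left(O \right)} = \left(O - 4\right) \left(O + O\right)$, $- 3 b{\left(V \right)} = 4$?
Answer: $\frac{1083392}{9} \approx 1.2038 \cdot 10^{5}$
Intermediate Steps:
$b{\left(V \right)} = - \frac{4}{3}$ ($b{\left(V \right)} = \left(- \frac{1}{3}\right) 4 = - \frac{4}{3}$)
$G{\left(O \right)} = 2 O \left(-4 + O\right)$ ($G{\left(O \right)} = \left(-4 + O\right) 2 O = 2 O \left(-4 + O\right)$)
$Q{\left(-92 \right)} G{\left(b{\left(-4 \right)} \right)} = \left(-92\right)^{2} \cdot 2 \left(- \frac{4}{3}\right) \left(-4 - \frac{4}{3}\right) = 8464 \cdot 2 \left(- \frac{4}{3}\right) \left(- \frac{16}{3}\right) = 8464 \cdot \frac{128}{9} = \frac{1083392}{9}$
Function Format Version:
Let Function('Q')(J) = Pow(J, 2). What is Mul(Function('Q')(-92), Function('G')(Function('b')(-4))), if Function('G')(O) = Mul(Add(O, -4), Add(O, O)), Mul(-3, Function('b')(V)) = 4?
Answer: Rational(1083392, 9) ≈ 1.2038e+5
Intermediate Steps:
Function('b')(V) = Rational(-4, 3) (Function('b')(V) = Mul(Rational(-1, 3), 4) = Rational(-4, 3))
Function('G')(O) = Mul(2, O, Add(-4, O)) (Function('G')(O) = Mul(Add(-4, O), Mul(2, O)) = Mul(2, O, Add(-4, O)))
Mul(Function('Q')(-92), Function('G')(Function('b')(-4))) = Mul(Pow(-92, 2), Mul(2, Rational(-4, 3), Add(-4, Rational(-4, 3)))) = Mul(8464, Mul(2, Rational(-4, 3), Rational(-16, 3))) = Mul(8464, Rational(128, 9)) = Rational(1083392, 9)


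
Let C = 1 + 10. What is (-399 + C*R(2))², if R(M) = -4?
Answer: 196249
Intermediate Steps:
C = 11
(-399 + C*R(2))² = (-399 + 11*(-4))² = (-399 - 44)² = (-443)² = 196249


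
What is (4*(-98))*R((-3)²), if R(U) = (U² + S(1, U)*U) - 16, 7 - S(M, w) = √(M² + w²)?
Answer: -50176 + 3528*√82 ≈ -18229.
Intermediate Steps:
S(M, w) = 7 - √(M² + w²)
R(U) = -16 + U² + U*(7 - √(1 + U²)) (R(U) = (U² + (7 - √(1² + U²))*U) - 16 = (U² + (7 - √(1 + U²))*U) - 16 = (U² + U*(7 - √(1 + U²))) - 16 = -16 + U² + U*(7 - √(1 + U²)))
(4*(-98))*R((-3)²) = (4*(-98))*(-16 + ((-3)²)² - 1*(-3)²*(-7 + √(1 + ((-3)²)²))) = -392*(-16 + 9² - 1*9*(-7 + √(1 + 9²))) = -392*(-16 + 81 - 1*9*(-7 + √(1 + 81))) = -392*(-16 + 81 - 1*9*(-7 + √82)) = -392*(-16 + 81 + (63 - 9*√82)) = -392*(128 - 9*√82) = -50176 + 3528*√82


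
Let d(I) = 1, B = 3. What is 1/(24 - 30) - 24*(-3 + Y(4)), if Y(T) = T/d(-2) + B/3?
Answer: -289/6 ≈ -48.167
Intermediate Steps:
Y(T) = 1 + T (Y(T) = T/1 + 3/3 = T*1 + 3*(⅓) = T + 1 = 1 + T)
1/(24 - 30) - 24*(-3 + Y(4)) = 1/(24 - 30) - 24*(-3 + (1 + 4)) = 1/(-6) - 24*(-3 + 5) = -⅙ - 24*2 = -⅙ - 48 = -289/6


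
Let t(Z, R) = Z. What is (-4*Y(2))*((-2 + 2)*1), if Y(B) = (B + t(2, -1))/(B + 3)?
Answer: 0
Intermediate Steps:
Y(B) = (2 + B)/(3 + B) (Y(B) = (B + 2)/(B + 3) = (2 + B)/(3 + B))
(-4*Y(2))*((-2 + 2)*1) = (-4*(2 + 2)/(3 + 2))*((-2 + 2)*1) = (-4*4/5)*(0*1) = -4*4/5*0 = -16/5*0 = 0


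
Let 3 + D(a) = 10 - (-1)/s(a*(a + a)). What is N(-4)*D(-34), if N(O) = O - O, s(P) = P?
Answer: 0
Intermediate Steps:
N(O) = 0
D(a) = 7 + 1/(2*a²) (D(a) = -3 + (10 - (-1)/(a*(a + a))) = -3 + (10 - (-1)/(a*(2*a))) = -3 + (10 - (-1)/(2*a²)) = -3 + (10 + 1/(2*a²)) = 7 + 1/(2*a²))
N(-4)*D(-34) = 0*(7 + (½)/(-34)²) = 0*(7 + (½)*(1/1156)) = 0*(7 + 1/2312) = 0*(16185/2312) = 0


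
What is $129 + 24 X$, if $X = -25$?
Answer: $-471$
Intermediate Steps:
$129 + 24 X = 129 + 24 \left(-25\right) = 129 - 600 = -471$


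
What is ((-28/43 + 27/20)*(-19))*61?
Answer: -696559/860 ≈ -809.95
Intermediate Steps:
((-28/43 + 27/20)*(-19))*61 = ((601/860)*(-19))*61 = -11419/860*61 = -696559/860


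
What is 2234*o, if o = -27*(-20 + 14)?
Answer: 361908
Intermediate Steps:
o = 162 (o = -27*(-6) = 162)
2234*o = 2234*162 = 361908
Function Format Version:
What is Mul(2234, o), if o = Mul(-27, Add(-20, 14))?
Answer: 361908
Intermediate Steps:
o = 162 (o = Mul(-27, -6) = 162)
Mul(2234, o) = Mul(2234, 162) = 361908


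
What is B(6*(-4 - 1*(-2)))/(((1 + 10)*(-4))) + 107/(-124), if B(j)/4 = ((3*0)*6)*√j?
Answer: -107/124 ≈ -0.86290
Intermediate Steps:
B(j) = 0 (B(j) = 4*(((3*0)*6)*√j) = 4*((0*6)*√j) = 4*(0*√j) = 4*0 = 0)
B(6*(-4 - 1*(-2)))/(((1 + 10)*(-4))) + 107/(-124) = 0/(((1 + 10)*(-4))) + 107/(-124) = 0/((11*(-4))) + 107*(-1/124) = 0/(-44) - 107/124 = 0*(-1/44) - 107/124 = 0 - 107/124 = -107/124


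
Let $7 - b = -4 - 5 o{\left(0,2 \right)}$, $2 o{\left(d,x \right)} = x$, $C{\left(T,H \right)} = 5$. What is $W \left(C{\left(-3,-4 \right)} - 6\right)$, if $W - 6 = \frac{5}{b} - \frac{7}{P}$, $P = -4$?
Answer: $- \frac{129}{16} \approx -8.0625$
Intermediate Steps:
$o{\left(d,x \right)} = \frac{x}{2}$
$b = 16$ ($b = 7 - \left(-4 - 5 \cdot \frac{1}{2} \cdot 2\right) = 7 - \left(-4 - 5\right) = 7 - -9 = 7 + 9 = 16$)
$W = \frac{129}{16}$ ($W = 6 + \left(\frac{5}{16} - \frac{7}{-4}\right) = 6 + \left(5 \cdot \frac{1}{16} - - \frac{7}{4}\right) = 6 + \left(\frac{5}{16} + \frac{7}{4}\right) = 6 + \frac{33}{16} = \frac{129}{16} \approx 8.0625$)
$W \left(C{\left(-3,-4 \right)} - 6\right) = \frac{129 \left(5 - 6\right)}{16} = \frac{129}{16} \left(-1\right) = - \frac{129}{16}$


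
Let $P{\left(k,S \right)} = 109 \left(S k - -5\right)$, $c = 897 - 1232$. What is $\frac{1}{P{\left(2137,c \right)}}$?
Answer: $- \frac{1}{78032010} \approx -1.2815 \cdot 10^{-8}$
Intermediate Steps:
$c = -335$
$P{\left(k,S \right)} = 545 + 109 S k$ ($P{\left(k,S \right)} = 109 \left(S k + 5\right) = 109 \left(5 + S k\right) = 545 + 109 S k$)
$\frac{1}{P{\left(2137,c \right)}} = \frac{1}{545 + 109 \left(-335\right) 2137} = \frac{1}{545 - 78032555} = \frac{1}{-78032010} = - \frac{1}{78032010}$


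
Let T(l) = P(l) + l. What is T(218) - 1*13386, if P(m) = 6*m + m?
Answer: -11642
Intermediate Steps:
P(m) = 7*m
T(l) = 8*l (T(l) = 7*l + l = 8*l)
T(218) - 1*13386 = 8*218 - 1*13386 = 1744 - 13386 = -11642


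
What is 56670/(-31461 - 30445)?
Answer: -28335/30953 ≈ -0.91542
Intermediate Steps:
56670/(-31461 - 30445) = 56670/(-61906) = 56670*(-1/61906) = -28335/30953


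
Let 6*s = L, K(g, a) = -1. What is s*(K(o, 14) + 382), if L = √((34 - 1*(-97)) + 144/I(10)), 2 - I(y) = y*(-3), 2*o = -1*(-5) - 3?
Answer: 127*√542/4 ≈ 739.17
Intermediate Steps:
o = 1 (o = (-1*(-5) - 3)/2 = (5 - 3)/2 = (½)*2 = 1)
I(y) = 2 + 3*y (I(y) = 2 - y*(-3) = 2 - (-3)*y = 2 + 3*y)
L = √542/2 (L = √((34 - 1*(-97)) + 144/(2 + 3*10)) = √((34 + 97) + 144/(2 + 30)) = √(131 + 144/32) = √(131 + 144*(1/32)) = √(131 + 9/2) = √(271/2) = √542/2 ≈ 11.640)
s = √542/12 (s = (√542/2)/6 = √542/12 ≈ 1.9401)
s*(K(o, 14) + 382) = (√542/12)*(-1 + 382) = (√542/12)*381 = 127*√542/4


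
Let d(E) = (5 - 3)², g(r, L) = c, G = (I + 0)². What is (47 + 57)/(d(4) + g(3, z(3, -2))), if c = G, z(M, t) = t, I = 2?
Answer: 13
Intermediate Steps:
G = 4 (G = (2 + 0)² = 2² = 4)
c = 4
g(r, L) = 4
d(E) = 4 (d(E) = 2² = 4)
(47 + 57)/(d(4) + g(3, z(3, -2))) = (47 + 57)/(4 + 4) = 104/8 = 104*(⅛) = 13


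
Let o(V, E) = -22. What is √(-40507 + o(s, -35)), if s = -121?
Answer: I*√40529 ≈ 201.32*I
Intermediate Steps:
√(-40507 + o(s, -35)) = √(-40507 - 22) = √(-40529) = I*√40529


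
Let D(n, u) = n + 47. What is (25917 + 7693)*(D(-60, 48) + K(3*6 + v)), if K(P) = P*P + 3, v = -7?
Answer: 3730710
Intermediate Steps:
D(n, u) = 47 + n
K(P) = 3 + P² (K(P) = P² + 3 = 3 + P²)
(25917 + 7693)*(D(-60, 48) + K(3*6 + v)) = (25917 + 7693)*((47 - 60) + (3 + (3*6 - 7)²)) = 33610*(-13 + (3 + (18 - 7)²)) = 33610*(-13 + (3 + 11²)) = 33610*(-13 + (3 + 121)) = 33610*(-13 + 124) = 33610*111 = 3730710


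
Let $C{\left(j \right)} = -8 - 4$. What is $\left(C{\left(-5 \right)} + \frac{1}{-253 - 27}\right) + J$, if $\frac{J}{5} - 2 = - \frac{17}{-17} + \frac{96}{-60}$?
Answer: $- \frac{1401}{280} \approx -5.0036$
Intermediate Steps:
$C{\left(j \right)} = -12$ ($C{\left(j \right)} = -8 - 4 = -12$)
$J = 7$ ($J = 10 + 5 \left(- \frac{17}{-17} + \frac{96}{-60}\right) = 10 + 5 \left(\left(-17\right) \left(- \frac{1}{17}\right) + 96 \left(- \frac{1}{60}\right)\right) = 10 + 5 \left(1 - \frac{8}{5}\right) = 10 + 5 \left(- \frac{3}{5}\right) = 10 - 3 = 7$)
$\left(C{\left(-5 \right)} + \frac{1}{-253 - 27}\right) + J = \left(-12 + \frac{1}{-253 - 27}\right) + 7 = \left(-12 + \frac{1}{-280}\right) + 7 = \left(-12 - \frac{1}{280}\right) + 7 = - \frac{3361}{280} + 7 = - \frac{1401}{280}$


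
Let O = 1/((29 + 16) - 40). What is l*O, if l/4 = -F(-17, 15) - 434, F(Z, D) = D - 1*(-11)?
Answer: -368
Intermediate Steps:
F(Z, D) = 11 + D (F(Z, D) = D + 11 = 11 + D)
O = 1/5 (O = 1/(45 - 40) = 1/5 ≈ 0.20000)
l = -1840 (l = 4*(-(11 + 15) - 434) = 4*(-1*26 - 434) = 4*(-26 - 434) = 4*(-460) = -1840)
l*O = -1840*1/5 = -368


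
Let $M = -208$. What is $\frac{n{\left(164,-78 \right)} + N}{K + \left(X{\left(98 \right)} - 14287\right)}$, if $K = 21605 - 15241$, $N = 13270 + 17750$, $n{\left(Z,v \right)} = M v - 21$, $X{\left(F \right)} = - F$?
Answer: $- \frac{47223}{8021} \approx -5.8874$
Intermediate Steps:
$n{\left(Z,v \right)} = -21 - 208 v$ ($n{\left(Z,v \right)} = - 208 v - 21 = -21 - 208 v$)
$N = 31020$
$K = 6364$ ($K = 21605 - 15241 = 6364$)
$\frac{n{\left(164,-78 \right)} + N}{K + \left(X{\left(98 \right)} - 14287\right)} = \frac{\left(-21 - -16224\right) + 31020}{6364 - 14385} = \frac{\left(-21 + 16224\right) + 31020}{6364 - 14385} = \frac{16203 + 31020}{6364 - 14385} = \frac{47223}{-8021} = 47223 \left(- \frac{1}{8021}\right) = - \frac{47223}{8021}$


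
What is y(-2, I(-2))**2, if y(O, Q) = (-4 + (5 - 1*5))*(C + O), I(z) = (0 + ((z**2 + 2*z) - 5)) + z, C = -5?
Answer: 784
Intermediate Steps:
I(z) = -5 + z**2 + 3*z (I(z) = (0 + (-5 + z**2 + 2*z)) + z = (-5 + z**2 + 2*z) + z = -5 + z**2 + 3*z)
y(O, Q) = 20 - 4*O (y(O, Q) = (-4 + (5 - 1*5))*(-5 + O) = (-4 + (5 - 5))*(-5 + O) = (-4 + 0)*(-5 + O) = -4*(-5 + O) = 20 - 4*O)
y(-2, I(-2))**2 = (20 - 4*(-2))**2 = (20 + 8)**2 = 28**2 = 784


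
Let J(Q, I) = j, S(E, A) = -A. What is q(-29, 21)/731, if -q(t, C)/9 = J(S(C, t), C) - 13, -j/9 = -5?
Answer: -288/731 ≈ -0.39398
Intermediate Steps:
j = 45 (j = -9*(-5) = 45)
J(Q, I) = 45
q(t, C) = -288 (q(t, C) = -9*(45 - 13) = -9*32 = -288)
q(-29, 21)/731 = -288/731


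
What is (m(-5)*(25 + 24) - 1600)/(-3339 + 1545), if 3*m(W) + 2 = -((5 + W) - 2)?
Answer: 800/897 ≈ 0.89186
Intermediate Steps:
m(W) = -5/3 - W/3 (m(W) = -⅔ + (-((5 + W) - 2))/3 = -⅔ + (-(3 + W))/3 = -⅔ + (-3 - W)/3 = -⅔ + (-1 - W/3) = -5/3 - W/3)
(m(-5)*(25 + 24) - 1600)/(-3339 + 1545) = ((-5/3 - ⅓*(-5))*(25 + 24) - 1600)/(-3339 + 1545) = ((-5/3 + 5/3)*49 - 1600)/(-1794) = (0*49 - 1600)*(-1/1794) = (0 - 1600)*(-1/1794) = -1600*(-1/1794) = 800/897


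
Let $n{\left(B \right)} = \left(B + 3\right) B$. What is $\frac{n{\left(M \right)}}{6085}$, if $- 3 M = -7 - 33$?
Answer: $\frac{392}{10953} \approx 0.035789$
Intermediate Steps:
$M = \frac{40}{3}$ ($M = - \frac{-7 - 33}{3} = \left(- \frac{1}{3}\right) \left(-40\right) = \frac{40}{3} \approx 13.333$)
$n{\left(B \right)} = B \left(3 + B\right)$ ($n{\left(B \right)} = \left(3 + B\right) B = B \left(3 + B\right)$)
$\frac{n{\left(M \right)}}{6085} = \frac{\frac{40}{3} \left(3 + \frac{40}{3}\right)}{6085} = \frac{40}{3} \cdot \frac{49}{3} \cdot \frac{1}{6085} = \frac{1960}{9} \cdot \frac{1}{6085} = \frac{392}{10953}$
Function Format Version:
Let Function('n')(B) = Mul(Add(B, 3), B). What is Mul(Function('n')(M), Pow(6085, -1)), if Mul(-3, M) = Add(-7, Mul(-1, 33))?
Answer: Rational(392, 10953) ≈ 0.035789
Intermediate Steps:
M = Rational(40, 3) (M = Mul(Rational(-1, 3), Add(-7, Mul(-1, 33))) = Mul(Rational(-1, 3), Add(-7, -33)) = Mul(Rational(-1, 3), -40) = Rational(40, 3) ≈ 13.333)
Function('n')(B) = Mul(B, Add(3, B)) (Function('n')(B) = Mul(Add(3, B), B) = Mul(B, Add(3, B)))
Mul(Function('n')(M), Pow(6085, -1)) = Mul(Mul(Rational(40, 3), Add(3, Rational(40, 3))), Pow(6085, -1)) = Mul(Mul(Rational(40, 3), Rational(49, 3)), Rational(1, 6085)) = Mul(Rational(1960, 9), Rational(1, 6085)) = Rational(392, 10953)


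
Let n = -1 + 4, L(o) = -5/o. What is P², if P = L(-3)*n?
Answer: 25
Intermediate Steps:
n = 3
P = 5 (P = -5/(-3)*3 = -5*(-⅓)*3 = (5/3)*3 = 5)
P² = 5² = 25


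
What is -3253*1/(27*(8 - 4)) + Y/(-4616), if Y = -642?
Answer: -934157/31158 ≈ -29.981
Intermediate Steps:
-3253*1/(27*(8 - 4)) + Y/(-4616) = -3253*1/(27*(8 - 4)) - 642/(-4616) = -3253/(4*27) - 642*(-1/4616) = -3253/108 + 321/2308 = -934157/31158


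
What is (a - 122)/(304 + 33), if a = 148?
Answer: 26/337 ≈ 0.077151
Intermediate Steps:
(a - 122)/(304 + 33) = (148 - 122)/(304 + 33) = 26/337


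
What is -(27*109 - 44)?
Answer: -2899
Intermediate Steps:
-(27*109 - 44) = -(2943 - 44) = -1*2899 = -2899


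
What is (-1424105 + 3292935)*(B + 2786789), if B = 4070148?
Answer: 12814449573710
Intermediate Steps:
(-1424105 + 3292935)*(B + 2786789) = (-1424105 + 3292935)*(4070148 + 2786789) = 1868830*6856937 = 12814449573710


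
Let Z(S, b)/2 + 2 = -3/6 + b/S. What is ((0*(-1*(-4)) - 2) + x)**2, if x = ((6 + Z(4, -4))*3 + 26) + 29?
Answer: 2500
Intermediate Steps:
Z(S, b) = -5 + 2*b/S (Z(S, b) = -4 + 2*(-3/6 + b/S) = -4 + 2*(-3*1/6 + b/S) = -4 + 2*(-1/2 + b/S) = -4 + (-1 + 2*b/S) = -5 + 2*b/S)
x = 52 (x = ((6 + (-5 + 2*(-4)/4))*3 + 26) + 29 = ((6 + (-5 + 2*(-4)*(1/4)))*3 + 26) + 29 = ((6 + (-5 - 2))*3 + 26) + 29 = ((6 - 7)*3 + 26) + 29 = (-1*3 + 26) + 29 = (-3 + 26) + 29 = 23 + 29 = 52)
((0*(-1*(-4)) - 2) + x)**2 = ((0*(-1*(-4)) - 2) + 52)**2 = ((0*4 - 2) + 52)**2 = ((0 - 2) + 52)**2 = (-2 + 52)**2 = 50**2 = 2500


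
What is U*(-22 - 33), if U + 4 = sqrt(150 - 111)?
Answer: 220 - 55*sqrt(39) ≈ -123.47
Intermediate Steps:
U = -4 + sqrt(39) (U = -4 + sqrt(150 - 111) = -4 + sqrt(39) ≈ 2.2450)
U*(-22 - 33) = (-4 + sqrt(39))*(-22 - 33) = (-4 + sqrt(39))*(-55) = 220 - 55*sqrt(39)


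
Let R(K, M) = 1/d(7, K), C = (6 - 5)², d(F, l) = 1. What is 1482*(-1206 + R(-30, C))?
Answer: -1785810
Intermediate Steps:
C = 1 (C = 1² = 1)
R(K, M) = 1 (R(K, M) = 1/1 = 1)
1482*(-1206 + R(-30, C)) = 1482*(-1206 + 1) = 1482*(-1205) = -1785810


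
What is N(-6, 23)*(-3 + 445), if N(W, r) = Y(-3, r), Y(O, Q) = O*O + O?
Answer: 2652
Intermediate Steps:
Y(O, Q) = O + O² (Y(O, Q) = O² + O = O + O²)
N(W, r) = 6 (N(W, r) = -3*(1 - 3) = -3*(-2) = 6)
N(-6, 23)*(-3 + 445) = 6*(-3 + 445) = 6*442 = 2652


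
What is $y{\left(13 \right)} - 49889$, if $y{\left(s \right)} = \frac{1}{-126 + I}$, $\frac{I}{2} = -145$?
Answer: $- \frac{20753825}{416} \approx -49889.0$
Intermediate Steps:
$I = -290$ ($I = 2 \left(-145\right) = -290$)
$y{\left(s \right)} = - \frac{1}{416}$ ($y{\left(s \right)} = \frac{1}{-126 - 290} = \frac{1}{-416} = - \frac{1}{416}$)
$y{\left(13 \right)} - 49889 = - \frac{1}{416} - 49889 = - \frac{20753825}{416}$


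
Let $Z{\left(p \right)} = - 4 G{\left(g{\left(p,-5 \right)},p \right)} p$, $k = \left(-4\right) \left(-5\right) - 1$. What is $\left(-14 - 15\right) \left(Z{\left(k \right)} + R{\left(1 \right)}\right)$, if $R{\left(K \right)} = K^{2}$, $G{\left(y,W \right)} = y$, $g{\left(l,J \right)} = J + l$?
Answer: $30827$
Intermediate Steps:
$k = 19$ ($k = 20 - 1 = 19$)
$Z{\left(p \right)} = p \left(20 - 4 p\right)$ ($Z{\left(p \right)} = - 4 \left(-5 + p\right) p = \left(20 - 4 p\right) p = p \left(20 - 4 p\right)$)
$\left(-14 - 15\right) \left(Z{\left(k \right)} + R{\left(1 \right)}\right) = \left(-14 - 15\right) \left(4 \cdot 19 \left(5 - 19\right) + 1^{2}\right) = \left(-14 - 15\right) \left(4 \cdot 19 \left(5 - 19\right) + 1\right) = - 29 \left(4 \cdot 19 \left(-14\right) + 1\right) = - 29 \left(-1064 + 1\right) = \left(-29\right) \left(-1063\right) = 30827$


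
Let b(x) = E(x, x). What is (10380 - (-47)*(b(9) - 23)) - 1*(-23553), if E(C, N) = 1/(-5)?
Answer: 164213/5 ≈ 32843.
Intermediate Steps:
E(C, N) = -1/5
b(x) = -1/5
(10380 - (-47)*(b(9) - 23)) - 1*(-23553) = (10380 - (-47)*(-1/5 - 23)) - 1*(-23553) = (10380 - (-47)*(-116)/5) + 23553 = (10380 - 1*5452/5) + 23553 = (10380 - 5452/5) + 23553 = 46448/5 + 23553 = 164213/5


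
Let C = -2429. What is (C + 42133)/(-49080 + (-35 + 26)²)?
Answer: -39704/48999 ≈ -0.81030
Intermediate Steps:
(C + 42133)/(-49080 + (-35 + 26)²) = (-2429 + 42133)/(-49080 + (-35 + 26)²) = 39704/(-49080 + (-9)²) = 39704/(-49080 + 81) = 39704/(-48999) = 39704*(-1/48999) = -39704/48999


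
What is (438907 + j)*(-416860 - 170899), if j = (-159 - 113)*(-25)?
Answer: -261968300613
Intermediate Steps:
j = 6800 (j = -272*(-25) = 6800)
(438907 + j)*(-416860 - 170899) = (438907 + 6800)*(-416860 - 170899) = 445707*(-587759) = -261968300613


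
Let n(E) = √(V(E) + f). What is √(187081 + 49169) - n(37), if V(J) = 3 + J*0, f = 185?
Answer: -2*√47 + 75*√42 ≈ 472.34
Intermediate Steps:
V(J) = 3 (V(J) = 3 + 0 = 3)
n(E) = 2*√47 (n(E) = √(3 + 185) = √188 = 2*√47)
√(187081 + 49169) - n(37) = √(187081 + 49169) - 2*√47 = √236250 - 2*√47 = 75*√42 - 2*√47 = -2*√47 + 75*√42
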